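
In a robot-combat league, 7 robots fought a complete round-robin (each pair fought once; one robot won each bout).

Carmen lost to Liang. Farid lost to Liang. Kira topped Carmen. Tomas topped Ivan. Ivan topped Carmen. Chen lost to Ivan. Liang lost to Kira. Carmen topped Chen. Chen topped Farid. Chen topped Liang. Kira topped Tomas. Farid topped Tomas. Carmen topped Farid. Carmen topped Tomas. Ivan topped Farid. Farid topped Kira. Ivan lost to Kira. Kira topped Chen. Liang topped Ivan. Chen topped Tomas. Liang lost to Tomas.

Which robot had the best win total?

Win totals: Farid 2, Kira 5, Liang 3, Chen 3, Ivan 3, Carmen 3, Tomas 2.
Kira leads with 5 wins (next highest: 3).

Kira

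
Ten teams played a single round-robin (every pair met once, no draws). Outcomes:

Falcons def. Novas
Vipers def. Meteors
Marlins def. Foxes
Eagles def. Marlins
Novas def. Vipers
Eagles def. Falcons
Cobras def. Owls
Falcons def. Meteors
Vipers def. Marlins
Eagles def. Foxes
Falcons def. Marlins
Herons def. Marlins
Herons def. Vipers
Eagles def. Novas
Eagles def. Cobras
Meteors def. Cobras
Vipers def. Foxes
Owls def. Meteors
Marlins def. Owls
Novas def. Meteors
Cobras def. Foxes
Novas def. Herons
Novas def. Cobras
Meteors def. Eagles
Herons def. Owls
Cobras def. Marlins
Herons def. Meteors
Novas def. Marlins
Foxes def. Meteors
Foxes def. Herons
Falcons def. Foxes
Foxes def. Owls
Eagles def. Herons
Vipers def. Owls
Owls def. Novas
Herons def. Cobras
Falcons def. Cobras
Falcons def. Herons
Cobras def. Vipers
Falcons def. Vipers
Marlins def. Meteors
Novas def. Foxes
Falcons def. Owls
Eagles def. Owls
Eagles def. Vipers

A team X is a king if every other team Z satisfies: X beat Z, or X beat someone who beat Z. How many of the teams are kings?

Herons cannot reach Falcons in two steps.
Meteors reaches everyone (king).
Novas cannot reach Falcons in two steps.
Foxes cannot reach Falcons in two steps.
Owls cannot reach Falcons in two steps.
Eagles reaches everyone (king).
Cobras cannot reach Eagles, Falcons in two steps.
Vipers cannot reach Falcons in two steps.
Falcons reaches everyone (king).
Marlins cannot reach Vipers, Falcons in two steps.
Kings: Meteors, Eagles, Falcons — 3.

3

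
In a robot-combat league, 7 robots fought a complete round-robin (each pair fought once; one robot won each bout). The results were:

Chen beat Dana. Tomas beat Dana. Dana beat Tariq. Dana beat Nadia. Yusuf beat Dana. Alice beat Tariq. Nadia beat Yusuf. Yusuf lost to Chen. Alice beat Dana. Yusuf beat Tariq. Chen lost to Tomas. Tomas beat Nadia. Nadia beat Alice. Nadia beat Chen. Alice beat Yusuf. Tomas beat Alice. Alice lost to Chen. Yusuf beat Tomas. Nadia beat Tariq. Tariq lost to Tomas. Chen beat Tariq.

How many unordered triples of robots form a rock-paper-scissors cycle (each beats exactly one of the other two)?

6

Win totals: Tariq 0, Tomas 5, Chen 4, Alice 3, Nadia 4, Dana 2, Yusuf 3.
A robot with w wins dominates both others in C(w,2) triples; summing gives 0 + 10 + 6 + 3 + 6 + 1 + 3 = 29 transitive triples.
Total triples C(7,3) = 35, so cyclic triples = 35 − 29 = 6.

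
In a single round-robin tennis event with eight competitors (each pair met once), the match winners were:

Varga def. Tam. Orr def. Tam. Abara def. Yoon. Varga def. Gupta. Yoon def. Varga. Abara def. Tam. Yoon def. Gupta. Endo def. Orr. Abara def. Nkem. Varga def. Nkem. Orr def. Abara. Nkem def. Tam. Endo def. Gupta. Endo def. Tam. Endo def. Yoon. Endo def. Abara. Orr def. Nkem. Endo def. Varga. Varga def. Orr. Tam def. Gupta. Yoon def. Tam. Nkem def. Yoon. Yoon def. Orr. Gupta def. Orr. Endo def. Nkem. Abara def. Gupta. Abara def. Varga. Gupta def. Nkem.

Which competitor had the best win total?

Win totals: Gupta 2, Endo 7, Varga 4, Tam 1, Abara 5, Orr 3, Yoon 4, Nkem 2.
Endo leads with 7 wins (next highest: 5).

Endo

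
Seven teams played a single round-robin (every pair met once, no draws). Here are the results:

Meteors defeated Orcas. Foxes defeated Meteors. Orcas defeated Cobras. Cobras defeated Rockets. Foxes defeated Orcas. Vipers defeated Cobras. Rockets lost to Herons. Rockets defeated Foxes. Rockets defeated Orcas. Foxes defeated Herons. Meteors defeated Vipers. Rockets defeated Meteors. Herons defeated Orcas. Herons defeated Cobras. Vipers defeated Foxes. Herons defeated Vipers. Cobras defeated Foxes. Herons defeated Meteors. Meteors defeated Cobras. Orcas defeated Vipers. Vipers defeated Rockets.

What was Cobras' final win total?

2

Cobras' results: beat Rockets, Foxes; lost to Meteors, Vipers, Herons, Orcas.
That is 2 wins.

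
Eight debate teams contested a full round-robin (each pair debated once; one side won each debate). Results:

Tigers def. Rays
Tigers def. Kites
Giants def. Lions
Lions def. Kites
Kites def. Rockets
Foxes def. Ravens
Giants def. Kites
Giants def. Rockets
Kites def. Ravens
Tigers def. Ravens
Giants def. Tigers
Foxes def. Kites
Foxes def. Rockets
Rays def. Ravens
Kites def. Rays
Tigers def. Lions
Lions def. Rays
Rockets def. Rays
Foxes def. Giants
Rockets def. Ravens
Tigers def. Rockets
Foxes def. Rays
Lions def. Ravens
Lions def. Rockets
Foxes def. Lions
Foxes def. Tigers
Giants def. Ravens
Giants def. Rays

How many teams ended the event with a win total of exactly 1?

Win totals: Giants 6, Tigers 5, Rays 1, Ravens 0, Kites 3, Foxes 7, Rockets 2, Lions 4.
Exactly 1: Rays — 1 team.

1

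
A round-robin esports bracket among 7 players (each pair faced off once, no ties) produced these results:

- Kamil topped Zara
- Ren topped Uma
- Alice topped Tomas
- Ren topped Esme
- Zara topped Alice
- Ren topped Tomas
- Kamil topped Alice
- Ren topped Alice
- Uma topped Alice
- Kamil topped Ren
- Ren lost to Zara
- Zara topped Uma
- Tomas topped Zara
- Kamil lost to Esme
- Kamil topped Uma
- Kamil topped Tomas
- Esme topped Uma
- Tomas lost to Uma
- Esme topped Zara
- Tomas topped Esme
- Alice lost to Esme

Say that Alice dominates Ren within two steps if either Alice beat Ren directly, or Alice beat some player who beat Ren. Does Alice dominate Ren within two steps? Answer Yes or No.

Alice did not beat Ren directly.
Alice beat Tomas, but each of them lost to Ren. No two-step path.

No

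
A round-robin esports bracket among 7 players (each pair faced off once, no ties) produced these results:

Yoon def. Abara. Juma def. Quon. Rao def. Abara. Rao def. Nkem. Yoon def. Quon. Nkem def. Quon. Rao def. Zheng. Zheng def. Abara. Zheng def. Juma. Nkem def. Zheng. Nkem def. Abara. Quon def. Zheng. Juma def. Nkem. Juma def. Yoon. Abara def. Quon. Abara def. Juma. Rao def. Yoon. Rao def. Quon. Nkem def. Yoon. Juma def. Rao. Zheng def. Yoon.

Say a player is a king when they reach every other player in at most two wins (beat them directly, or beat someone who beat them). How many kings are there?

4

Rao reaches everyone (king).
Abara reaches everyone (king).
Yoon cannot reach Rao, Nkem in two steps.
Nkem cannot reach Rao in two steps.
Quon cannot reach Rao, Nkem in two steps.
Juma reaches everyone (king).
Zheng reaches everyone (king).
Kings: Rao, Abara, Juma, Zheng — 4.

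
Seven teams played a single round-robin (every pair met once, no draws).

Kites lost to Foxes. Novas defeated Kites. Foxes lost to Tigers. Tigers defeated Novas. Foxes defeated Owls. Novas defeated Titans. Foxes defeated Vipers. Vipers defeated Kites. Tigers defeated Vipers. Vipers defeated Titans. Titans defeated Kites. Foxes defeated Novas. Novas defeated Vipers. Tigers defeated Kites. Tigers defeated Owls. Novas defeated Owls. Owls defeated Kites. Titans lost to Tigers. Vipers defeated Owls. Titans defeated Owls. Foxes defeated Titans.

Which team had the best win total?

Win totals: Vipers 3, Novas 4, Kites 0, Owls 1, Tigers 6, Titans 2, Foxes 5.
Tigers leads with 6 wins (next highest: 5).

Tigers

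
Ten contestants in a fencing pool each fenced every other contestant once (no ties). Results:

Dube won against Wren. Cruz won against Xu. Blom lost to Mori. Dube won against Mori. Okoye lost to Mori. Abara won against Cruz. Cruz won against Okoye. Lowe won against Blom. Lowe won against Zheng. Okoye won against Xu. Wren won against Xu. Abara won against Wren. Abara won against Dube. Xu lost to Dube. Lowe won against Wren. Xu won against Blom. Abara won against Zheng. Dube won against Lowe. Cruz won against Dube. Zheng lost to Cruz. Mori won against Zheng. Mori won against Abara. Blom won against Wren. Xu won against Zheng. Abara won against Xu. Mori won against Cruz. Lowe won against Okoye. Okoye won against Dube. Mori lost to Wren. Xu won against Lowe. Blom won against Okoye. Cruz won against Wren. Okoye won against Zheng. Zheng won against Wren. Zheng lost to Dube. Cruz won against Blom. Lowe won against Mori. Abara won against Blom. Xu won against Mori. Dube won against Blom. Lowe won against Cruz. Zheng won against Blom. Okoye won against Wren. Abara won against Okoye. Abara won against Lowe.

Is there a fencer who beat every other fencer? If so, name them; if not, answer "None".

None

Highest win total is Abara with 8 (out of 9 possible).
Abara lost to Mori, so no fencer went undefeated.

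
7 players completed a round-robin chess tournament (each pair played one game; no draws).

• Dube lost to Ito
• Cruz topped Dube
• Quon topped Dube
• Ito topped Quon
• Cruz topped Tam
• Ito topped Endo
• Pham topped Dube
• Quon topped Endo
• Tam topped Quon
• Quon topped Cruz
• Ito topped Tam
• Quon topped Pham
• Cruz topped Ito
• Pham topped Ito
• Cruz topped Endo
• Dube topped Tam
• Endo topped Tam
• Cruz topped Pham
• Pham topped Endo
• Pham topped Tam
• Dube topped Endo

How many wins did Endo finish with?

Endo's results: beat Tam; lost to Quon, Dube, Cruz, Pham, Ito.
That is 1 win.

1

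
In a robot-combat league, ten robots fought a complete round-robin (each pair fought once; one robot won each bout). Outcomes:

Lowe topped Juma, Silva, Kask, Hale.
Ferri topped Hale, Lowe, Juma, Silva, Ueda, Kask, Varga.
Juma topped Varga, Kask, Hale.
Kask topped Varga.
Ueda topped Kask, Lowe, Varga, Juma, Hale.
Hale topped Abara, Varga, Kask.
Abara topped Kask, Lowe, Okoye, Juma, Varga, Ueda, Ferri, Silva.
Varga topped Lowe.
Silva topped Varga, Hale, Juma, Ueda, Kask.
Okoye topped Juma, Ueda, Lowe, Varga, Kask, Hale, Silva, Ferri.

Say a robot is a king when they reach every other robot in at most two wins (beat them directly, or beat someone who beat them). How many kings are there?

3

Abara reaches everyone (king).
Kask cannot reach Abara, Ueda, Ferri, Juma, Hale, Okoye, Silva in two steps.
Lowe cannot reach Ferri, Okoye in two steps.
Ueda cannot reach Ferri, Okoye in two steps.
Ferri cannot reach Okoye in two steps.
Varga cannot reach Abara, Ueda, Ferri, Okoye in two steps.
Juma cannot reach Ueda, Ferri, Okoye, Silva in two steps.
Hale reaches everyone (king).
Okoye reaches everyone (king).
Silva cannot reach Ferri, Okoye in two steps.
Kings: Abara, Hale, Okoye — 3.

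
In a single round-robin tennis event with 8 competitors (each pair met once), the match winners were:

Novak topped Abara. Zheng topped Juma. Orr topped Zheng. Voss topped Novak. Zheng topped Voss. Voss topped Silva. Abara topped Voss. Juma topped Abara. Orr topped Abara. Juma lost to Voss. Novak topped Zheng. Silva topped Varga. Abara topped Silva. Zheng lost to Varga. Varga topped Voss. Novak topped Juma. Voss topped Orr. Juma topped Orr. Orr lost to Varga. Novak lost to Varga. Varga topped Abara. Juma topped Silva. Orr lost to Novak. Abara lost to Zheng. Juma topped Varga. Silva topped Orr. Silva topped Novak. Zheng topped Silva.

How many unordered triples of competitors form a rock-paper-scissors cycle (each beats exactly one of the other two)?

Win totals: Juma 4, Silva 3, Voss 4, Abara 2, Varga 5, Zheng 4, Novak 4, Orr 2.
A competitor with w wins dominates both others in C(w,2) triples; summing gives 6 + 3 + 6 + 1 + 10 + 6 + 6 + 1 = 39 transitive triples.
Total triples C(8,3) = 56, so cyclic triples = 56 − 39 = 17.

17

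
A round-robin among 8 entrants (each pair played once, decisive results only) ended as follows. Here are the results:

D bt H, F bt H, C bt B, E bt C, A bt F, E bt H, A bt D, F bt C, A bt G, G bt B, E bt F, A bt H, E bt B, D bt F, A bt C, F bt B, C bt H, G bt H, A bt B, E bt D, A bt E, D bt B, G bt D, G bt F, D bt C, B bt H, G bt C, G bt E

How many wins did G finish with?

6

G's results: beat B, C, D, E, F, H; lost to A.
That is 6 wins.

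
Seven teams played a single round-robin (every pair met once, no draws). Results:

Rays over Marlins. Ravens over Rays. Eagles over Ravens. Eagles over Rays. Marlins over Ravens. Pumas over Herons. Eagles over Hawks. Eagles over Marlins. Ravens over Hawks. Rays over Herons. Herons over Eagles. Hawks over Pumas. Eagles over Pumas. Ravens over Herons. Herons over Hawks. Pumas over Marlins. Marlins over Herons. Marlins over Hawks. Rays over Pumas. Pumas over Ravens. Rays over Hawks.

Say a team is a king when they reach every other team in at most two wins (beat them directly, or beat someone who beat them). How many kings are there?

Hawks cannot reach Rays, Eagles in two steps.
Rays reaches everyone (king).
Pumas reaches everyone (king).
Marlins reaches everyone (king).
Ravens reaches everyone (king).
Eagles reaches everyone (king).
Herons reaches everyone (king).
Kings: Rays, Pumas, Marlins, Ravens, Eagles, Herons — 6.

6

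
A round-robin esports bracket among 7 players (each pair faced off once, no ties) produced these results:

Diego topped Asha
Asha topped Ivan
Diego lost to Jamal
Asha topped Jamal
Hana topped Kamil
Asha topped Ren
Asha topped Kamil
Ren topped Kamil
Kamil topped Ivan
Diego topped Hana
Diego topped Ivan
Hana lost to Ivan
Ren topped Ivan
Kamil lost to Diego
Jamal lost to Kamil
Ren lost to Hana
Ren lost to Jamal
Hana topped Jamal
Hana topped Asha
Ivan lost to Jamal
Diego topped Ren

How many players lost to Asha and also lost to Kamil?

Asha beat: Ren, Jamal, Ivan, Kamil.
Kamil beat: Jamal, Ivan.
Both beat: Jamal, Ivan — 2.

2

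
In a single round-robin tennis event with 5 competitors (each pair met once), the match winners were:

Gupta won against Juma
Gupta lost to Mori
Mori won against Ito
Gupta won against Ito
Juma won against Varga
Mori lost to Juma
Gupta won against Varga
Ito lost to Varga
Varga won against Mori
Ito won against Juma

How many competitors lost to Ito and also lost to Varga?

Ito beat: Juma.
Varga beat: Ito, Mori.
No one was beaten by both.

0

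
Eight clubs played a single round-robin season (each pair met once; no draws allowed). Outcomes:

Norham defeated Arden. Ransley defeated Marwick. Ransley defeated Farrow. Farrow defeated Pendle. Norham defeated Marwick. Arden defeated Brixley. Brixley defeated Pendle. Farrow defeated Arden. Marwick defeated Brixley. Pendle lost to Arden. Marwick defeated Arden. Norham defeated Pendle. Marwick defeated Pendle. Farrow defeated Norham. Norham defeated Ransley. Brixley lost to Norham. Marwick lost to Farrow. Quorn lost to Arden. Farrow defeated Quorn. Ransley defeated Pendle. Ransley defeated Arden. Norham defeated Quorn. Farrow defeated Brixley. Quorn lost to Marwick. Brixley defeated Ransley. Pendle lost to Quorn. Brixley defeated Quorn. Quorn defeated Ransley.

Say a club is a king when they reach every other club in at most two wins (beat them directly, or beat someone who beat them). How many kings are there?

3

Pendle cannot reach Norham, Arden, Quorn, Brixley, Marwick, Farrow, Ransley in two steps.
Norham reaches everyone (king).
Arden cannot reach Norham, Marwick, Farrow in two steps.
Quorn cannot reach Norham, Brixley in two steps.
Brixley cannot reach Norham in two steps.
Marwick cannot reach Norham, Farrow in two steps.
Farrow reaches everyone (king).
Ransley reaches everyone (king).
Kings: Norham, Farrow, Ransley — 3.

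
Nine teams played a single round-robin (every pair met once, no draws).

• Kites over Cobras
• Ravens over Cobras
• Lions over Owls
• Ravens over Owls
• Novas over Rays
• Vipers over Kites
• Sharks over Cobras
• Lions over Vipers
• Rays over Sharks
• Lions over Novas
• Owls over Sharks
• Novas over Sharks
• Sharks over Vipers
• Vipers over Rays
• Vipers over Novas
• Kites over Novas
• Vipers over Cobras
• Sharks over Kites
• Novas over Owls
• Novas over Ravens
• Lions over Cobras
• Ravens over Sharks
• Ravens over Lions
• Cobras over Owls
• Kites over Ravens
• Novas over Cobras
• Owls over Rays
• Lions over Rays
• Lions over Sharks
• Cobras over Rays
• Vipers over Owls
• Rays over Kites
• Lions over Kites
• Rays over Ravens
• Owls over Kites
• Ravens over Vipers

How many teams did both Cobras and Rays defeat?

0

Cobras beat: Rays, Owls.
Rays beat: Sharks, Kites, Ravens.
No one was beaten by both.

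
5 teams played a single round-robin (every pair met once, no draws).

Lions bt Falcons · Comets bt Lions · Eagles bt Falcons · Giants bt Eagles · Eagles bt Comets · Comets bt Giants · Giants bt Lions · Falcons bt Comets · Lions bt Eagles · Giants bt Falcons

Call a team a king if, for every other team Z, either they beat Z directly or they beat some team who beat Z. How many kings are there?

Giants reaches everyone (king).
Falcons cannot reach Eagles in two steps.
Eagles reaches everyone (king).
Comets reaches everyone (king).
Lions cannot reach Giants in two steps.
Kings: Giants, Eagles, Comets — 3.

3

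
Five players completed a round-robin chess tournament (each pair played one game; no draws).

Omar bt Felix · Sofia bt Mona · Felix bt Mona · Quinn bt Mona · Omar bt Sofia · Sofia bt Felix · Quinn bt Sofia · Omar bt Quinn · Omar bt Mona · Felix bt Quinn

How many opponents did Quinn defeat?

Quinn's results: beat Mona, Sofia; lost to Omar, Felix.
That is 2 wins.

2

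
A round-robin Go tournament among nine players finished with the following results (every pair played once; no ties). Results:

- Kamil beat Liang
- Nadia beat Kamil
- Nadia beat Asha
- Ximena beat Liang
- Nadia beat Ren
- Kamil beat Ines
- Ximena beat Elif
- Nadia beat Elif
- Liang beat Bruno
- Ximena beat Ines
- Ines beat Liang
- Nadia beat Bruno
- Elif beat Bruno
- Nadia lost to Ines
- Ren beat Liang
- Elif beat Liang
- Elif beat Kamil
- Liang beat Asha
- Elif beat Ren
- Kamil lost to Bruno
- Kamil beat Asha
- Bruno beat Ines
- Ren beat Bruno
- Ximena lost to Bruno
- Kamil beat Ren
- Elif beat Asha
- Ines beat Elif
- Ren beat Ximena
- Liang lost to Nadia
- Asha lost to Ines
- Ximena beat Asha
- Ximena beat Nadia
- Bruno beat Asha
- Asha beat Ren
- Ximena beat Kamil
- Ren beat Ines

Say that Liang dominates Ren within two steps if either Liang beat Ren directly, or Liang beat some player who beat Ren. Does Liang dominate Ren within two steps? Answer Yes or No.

Yes

Liang did not beat Ren directly.
Liang beat Asha, Bruno. Of those, Asha beat Ren.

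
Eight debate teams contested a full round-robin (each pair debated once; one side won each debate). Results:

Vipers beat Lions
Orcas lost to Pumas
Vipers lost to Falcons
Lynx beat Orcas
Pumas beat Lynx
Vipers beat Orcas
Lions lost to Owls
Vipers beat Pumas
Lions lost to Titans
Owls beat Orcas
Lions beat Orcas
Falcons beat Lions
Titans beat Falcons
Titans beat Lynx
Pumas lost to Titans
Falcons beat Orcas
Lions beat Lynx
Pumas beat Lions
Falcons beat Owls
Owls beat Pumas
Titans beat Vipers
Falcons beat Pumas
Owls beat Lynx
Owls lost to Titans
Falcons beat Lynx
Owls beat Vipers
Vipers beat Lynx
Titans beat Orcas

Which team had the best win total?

Win totals: Falcons 6, Owls 5, Titans 7, Lions 2, Pumas 3, Lynx 1, Orcas 0, Vipers 4.
Titans leads with 7 wins (next highest: 6).

Titans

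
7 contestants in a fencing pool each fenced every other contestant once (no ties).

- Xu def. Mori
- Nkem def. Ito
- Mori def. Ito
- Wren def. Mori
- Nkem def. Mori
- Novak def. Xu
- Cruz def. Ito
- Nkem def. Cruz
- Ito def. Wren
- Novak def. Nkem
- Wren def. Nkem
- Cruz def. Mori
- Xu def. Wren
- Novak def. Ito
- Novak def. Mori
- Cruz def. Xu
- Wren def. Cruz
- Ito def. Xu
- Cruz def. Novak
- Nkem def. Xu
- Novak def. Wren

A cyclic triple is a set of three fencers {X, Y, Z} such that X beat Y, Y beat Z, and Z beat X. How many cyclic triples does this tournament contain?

8

Win totals: Xu 2, Novak 5, Cruz 4, Nkem 4, Wren 3, Ito 2, Mori 1.
A fencer with w wins dominates both others in C(w,2) triples; summing gives 1 + 10 + 6 + 6 + 3 + 1 + 0 = 27 transitive triples.
Total triples C(7,3) = 35, so cyclic triples = 35 − 27 = 8.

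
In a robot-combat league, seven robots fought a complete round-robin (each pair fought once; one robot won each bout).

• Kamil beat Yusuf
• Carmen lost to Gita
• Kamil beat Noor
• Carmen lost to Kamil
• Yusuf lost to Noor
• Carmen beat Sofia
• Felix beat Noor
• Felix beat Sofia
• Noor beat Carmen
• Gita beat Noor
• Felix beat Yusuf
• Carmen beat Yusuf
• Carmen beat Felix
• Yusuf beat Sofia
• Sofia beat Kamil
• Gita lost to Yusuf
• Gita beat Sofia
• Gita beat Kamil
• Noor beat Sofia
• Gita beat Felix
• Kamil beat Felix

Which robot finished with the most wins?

Win totals: Kamil 4, Gita 5, Yusuf 2, Felix 3, Noor 3, Carmen 3, Sofia 1.
Gita leads with 5 wins (next highest: 4).

Gita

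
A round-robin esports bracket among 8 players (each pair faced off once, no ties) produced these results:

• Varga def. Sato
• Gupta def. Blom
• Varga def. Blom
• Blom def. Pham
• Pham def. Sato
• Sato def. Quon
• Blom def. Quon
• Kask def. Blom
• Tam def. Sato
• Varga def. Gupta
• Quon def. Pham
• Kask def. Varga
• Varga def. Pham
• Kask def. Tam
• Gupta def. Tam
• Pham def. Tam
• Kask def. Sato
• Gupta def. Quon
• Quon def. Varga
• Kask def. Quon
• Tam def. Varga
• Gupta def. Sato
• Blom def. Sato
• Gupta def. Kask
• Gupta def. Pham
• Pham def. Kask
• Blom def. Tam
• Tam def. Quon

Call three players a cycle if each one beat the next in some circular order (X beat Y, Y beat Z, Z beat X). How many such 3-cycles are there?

Win totals: Quon 2, Sato 1, Gupta 6, Varga 4, Tam 3, Kask 5, Pham 3, Blom 4.
A player with w wins dominates both others in C(w,2) triples; summing gives 1 + 0 + 15 + 6 + 3 + 10 + 3 + 6 = 44 transitive triples.
Total triples C(8,3) = 56, so cyclic triples = 56 − 44 = 12.

12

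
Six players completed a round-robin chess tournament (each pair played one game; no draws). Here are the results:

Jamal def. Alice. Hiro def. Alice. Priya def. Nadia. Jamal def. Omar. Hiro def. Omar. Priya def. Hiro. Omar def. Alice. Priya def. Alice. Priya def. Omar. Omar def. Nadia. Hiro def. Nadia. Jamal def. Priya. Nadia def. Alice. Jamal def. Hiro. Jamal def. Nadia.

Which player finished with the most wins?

Jamal

Win totals: Hiro 3, Priya 4, Alice 0, Jamal 5, Omar 2, Nadia 1.
Jamal leads with 5 wins (next highest: 4).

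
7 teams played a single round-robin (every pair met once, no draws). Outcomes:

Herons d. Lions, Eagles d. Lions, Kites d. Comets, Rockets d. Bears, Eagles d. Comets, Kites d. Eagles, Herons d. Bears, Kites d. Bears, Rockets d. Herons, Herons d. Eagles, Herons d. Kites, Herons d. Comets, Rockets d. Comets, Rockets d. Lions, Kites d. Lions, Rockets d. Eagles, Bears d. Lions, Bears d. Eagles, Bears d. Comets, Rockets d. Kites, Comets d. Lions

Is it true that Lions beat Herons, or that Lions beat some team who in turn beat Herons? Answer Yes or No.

Lions did not beat Herons directly.
Lions beat no one, so there is no intermediate team.

No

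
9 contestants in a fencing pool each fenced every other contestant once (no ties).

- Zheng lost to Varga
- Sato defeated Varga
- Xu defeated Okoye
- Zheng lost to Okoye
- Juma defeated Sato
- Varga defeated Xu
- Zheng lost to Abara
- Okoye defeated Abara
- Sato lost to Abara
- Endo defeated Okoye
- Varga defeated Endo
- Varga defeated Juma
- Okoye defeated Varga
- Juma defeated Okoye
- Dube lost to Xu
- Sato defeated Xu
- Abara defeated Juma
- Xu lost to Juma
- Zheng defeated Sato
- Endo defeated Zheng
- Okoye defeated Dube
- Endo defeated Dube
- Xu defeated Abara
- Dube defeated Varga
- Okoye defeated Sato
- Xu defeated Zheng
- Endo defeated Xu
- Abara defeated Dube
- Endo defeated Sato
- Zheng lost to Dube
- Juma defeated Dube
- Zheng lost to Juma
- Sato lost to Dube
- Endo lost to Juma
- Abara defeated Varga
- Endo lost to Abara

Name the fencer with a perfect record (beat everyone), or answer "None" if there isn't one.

Highest win total is Juma with 6 (out of 8 possible).
Juma lost to Varga, Abara, so no fencer went undefeated.

None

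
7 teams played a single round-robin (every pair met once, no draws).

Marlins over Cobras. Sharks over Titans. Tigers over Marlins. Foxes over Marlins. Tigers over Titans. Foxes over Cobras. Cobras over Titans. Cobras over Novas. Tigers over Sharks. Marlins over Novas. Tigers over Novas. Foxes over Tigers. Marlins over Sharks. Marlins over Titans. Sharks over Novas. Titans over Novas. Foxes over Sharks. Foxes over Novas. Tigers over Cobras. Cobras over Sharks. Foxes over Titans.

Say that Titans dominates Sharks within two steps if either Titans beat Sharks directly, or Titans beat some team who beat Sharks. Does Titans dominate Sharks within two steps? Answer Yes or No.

Titans did not beat Sharks directly.
Titans beat Novas, but each of them lost to Sharks. No two-step path.

No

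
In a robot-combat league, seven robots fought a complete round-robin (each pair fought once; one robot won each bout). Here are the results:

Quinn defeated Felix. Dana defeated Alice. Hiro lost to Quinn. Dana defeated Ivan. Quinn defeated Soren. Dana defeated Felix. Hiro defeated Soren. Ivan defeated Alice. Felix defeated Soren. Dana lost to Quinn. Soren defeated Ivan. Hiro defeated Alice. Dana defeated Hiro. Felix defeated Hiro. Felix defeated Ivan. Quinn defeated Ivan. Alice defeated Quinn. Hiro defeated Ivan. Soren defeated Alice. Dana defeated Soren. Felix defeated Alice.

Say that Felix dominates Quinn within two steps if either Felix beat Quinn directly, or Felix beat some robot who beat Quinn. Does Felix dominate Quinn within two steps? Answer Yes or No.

Yes

Felix did not beat Quinn directly.
Felix beat Soren, Hiro, Alice, Ivan. Of those, Alice beat Quinn.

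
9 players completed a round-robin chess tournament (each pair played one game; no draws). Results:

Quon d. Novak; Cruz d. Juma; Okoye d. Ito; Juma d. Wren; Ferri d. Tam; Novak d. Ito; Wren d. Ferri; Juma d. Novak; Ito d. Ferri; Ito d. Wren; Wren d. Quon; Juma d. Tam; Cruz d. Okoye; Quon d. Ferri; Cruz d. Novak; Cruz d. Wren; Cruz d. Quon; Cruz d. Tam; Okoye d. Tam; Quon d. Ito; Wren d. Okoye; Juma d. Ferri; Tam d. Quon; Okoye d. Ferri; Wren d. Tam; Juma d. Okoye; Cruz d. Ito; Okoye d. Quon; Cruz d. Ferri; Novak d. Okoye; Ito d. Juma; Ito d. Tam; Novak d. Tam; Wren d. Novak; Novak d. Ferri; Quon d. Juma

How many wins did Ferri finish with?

1

Ferri's results: beat Tam; lost to Novak, Quon, Cruz, Juma, Okoye, Wren, Ito.
That is 1 win.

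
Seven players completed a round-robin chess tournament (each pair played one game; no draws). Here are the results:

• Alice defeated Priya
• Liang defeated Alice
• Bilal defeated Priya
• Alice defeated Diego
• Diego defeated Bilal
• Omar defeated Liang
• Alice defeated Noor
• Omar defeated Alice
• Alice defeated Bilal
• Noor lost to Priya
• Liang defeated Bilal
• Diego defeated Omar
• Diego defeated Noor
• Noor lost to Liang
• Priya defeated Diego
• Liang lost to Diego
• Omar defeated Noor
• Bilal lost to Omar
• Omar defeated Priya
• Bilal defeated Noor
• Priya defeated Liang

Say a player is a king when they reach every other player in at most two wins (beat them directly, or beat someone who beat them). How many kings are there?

Priya reaches everyone (king).
Omar reaches everyone (king).
Liang cannot reach Omar in two steps.
Diego reaches everyone (king).
Noor cannot reach Priya, Omar, Liang, Diego, Bilal, Alice in two steps.
Bilal cannot reach Omar, Alice in two steps.
Alice reaches everyone (king).
Kings: Priya, Omar, Diego, Alice — 4.

4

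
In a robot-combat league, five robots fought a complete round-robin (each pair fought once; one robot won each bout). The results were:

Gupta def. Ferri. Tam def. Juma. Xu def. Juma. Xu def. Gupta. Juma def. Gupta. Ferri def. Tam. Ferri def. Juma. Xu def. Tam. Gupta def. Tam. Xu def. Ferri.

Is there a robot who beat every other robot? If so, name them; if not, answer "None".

Xu

Xu has 4 wins out of 4 opponents — a perfect record.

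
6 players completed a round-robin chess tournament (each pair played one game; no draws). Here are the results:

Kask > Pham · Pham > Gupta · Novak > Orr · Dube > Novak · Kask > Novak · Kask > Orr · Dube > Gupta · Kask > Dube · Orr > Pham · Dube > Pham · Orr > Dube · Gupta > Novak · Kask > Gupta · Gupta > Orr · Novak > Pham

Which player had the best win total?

Win totals: Novak 2, Kask 5, Orr 2, Pham 1, Dube 3, Gupta 2.
Kask leads with 5 wins (next highest: 3).

Kask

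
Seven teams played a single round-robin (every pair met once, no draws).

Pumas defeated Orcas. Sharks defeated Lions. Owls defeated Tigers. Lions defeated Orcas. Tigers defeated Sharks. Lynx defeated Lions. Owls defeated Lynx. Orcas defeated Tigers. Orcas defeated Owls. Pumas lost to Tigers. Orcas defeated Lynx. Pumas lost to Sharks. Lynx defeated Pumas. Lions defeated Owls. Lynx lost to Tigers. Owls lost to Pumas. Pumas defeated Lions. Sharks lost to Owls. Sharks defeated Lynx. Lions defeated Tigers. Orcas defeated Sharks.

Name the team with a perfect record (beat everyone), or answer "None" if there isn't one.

None

Highest win total is Orcas with 4 (out of 6 possible).
Orcas lost to Lions, Pumas, so no team went undefeated.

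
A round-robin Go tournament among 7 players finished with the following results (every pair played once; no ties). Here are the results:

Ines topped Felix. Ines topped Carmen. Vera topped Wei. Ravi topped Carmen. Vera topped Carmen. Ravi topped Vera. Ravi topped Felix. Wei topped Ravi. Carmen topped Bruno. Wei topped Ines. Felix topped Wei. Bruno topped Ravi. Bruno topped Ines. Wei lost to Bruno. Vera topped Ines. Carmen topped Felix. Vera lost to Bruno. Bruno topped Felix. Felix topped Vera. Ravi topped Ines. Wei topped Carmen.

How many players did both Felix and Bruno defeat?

2

Felix beat: Vera, Wei.
Bruno beat: Ravi, Felix, Vera, Ines, Wei.
Both beat: Vera, Wei — 2.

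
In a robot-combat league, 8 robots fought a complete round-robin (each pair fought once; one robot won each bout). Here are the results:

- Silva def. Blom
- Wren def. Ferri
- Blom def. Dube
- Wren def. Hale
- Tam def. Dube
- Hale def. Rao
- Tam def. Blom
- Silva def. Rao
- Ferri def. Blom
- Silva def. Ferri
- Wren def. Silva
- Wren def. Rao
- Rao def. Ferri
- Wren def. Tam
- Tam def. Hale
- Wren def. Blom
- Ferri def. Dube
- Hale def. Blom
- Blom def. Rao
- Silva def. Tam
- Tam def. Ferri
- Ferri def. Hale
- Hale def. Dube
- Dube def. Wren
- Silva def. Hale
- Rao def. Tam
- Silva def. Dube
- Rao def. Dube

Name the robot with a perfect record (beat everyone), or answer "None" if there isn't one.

Highest win total is Wren with 6 (out of 7 possible).
Wren lost to Dube, so no robot went undefeated.

None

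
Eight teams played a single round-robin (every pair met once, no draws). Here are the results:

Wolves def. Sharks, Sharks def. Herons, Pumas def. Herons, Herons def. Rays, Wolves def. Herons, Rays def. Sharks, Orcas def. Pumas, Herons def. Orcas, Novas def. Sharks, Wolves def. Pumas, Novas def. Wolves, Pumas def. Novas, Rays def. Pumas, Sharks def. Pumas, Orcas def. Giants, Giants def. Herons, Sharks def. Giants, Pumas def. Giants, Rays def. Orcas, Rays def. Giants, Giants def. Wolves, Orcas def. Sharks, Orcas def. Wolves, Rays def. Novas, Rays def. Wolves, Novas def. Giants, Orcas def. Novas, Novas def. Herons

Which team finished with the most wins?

Win totals: Pumas 3, Sharks 3, Orcas 5, Herons 2, Novas 4, Wolves 3, Giants 2, Rays 6.
Rays leads with 6 wins (next highest: 5).

Rays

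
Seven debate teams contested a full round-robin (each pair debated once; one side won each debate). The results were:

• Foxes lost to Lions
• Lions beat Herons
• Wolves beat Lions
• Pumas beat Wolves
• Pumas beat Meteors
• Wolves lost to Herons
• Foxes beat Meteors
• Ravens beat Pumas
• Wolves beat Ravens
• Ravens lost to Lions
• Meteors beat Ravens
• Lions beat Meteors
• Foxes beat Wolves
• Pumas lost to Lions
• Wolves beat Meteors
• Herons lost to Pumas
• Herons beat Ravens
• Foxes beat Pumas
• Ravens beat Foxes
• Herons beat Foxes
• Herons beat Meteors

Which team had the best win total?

Lions

Win totals: Ravens 2, Pumas 3, Lions 5, Foxes 3, Herons 4, Wolves 3, Meteors 1.
Lions leads with 5 wins (next highest: 4).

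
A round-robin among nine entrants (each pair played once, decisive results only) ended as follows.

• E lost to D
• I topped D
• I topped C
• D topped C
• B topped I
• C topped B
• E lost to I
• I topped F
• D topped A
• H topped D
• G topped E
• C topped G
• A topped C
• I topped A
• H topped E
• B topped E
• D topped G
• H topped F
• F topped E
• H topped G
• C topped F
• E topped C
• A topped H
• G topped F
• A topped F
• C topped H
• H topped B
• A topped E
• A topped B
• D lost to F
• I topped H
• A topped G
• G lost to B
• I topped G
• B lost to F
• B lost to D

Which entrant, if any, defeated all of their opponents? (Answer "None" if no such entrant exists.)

Highest win total is I with 7 (out of 8 possible).
I lost to B, so no entrant went undefeated.

None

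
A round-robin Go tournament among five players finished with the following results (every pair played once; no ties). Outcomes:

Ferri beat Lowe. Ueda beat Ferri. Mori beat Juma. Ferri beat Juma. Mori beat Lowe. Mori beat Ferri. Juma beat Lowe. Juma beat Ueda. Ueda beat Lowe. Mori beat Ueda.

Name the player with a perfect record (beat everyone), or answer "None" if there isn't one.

Mori

Mori has 4 wins out of 4 opponents — a perfect record.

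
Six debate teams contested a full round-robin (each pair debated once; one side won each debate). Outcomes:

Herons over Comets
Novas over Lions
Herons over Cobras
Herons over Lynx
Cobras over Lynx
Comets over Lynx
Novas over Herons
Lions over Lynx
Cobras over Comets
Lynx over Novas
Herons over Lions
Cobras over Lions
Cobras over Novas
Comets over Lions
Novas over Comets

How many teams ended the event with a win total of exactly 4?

Win totals: Herons 4, Lions 1, Lynx 1, Comets 2, Cobras 4, Novas 3.
Exactly 4: Herons, Cobras — 2 teams.

2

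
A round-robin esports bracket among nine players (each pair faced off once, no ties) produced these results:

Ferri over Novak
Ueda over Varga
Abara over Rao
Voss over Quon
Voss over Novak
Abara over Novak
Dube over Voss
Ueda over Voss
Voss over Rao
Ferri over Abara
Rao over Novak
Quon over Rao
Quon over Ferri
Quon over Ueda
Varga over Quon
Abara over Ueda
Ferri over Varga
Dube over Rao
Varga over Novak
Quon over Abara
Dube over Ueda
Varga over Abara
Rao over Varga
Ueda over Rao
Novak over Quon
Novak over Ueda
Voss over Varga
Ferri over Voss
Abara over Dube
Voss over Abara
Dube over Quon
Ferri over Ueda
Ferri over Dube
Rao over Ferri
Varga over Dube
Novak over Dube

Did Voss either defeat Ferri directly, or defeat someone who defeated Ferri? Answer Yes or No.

Voss did not beat Ferri directly.
Voss beat Novak, Quon, Varga, Rao, Abara. Of those, Quon beat Ferri.

Yes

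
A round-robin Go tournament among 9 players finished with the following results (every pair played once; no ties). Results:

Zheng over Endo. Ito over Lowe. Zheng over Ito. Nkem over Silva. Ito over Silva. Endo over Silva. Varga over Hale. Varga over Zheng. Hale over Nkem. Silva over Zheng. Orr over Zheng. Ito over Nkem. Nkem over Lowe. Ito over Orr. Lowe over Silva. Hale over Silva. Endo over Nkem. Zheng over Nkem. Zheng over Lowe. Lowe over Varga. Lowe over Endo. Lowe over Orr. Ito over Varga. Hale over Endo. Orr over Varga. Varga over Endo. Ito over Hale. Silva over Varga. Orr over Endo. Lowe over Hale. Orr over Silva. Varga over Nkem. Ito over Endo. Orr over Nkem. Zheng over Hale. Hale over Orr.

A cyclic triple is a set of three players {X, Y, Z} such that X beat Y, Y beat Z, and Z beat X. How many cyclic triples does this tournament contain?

18

Win totals: Lowe 5, Silva 2, Varga 4, Nkem 2, Hale 4, Zheng 5, Orr 5, Ito 7, Endo 2.
A player with w wins dominates both others in C(w,2) triples; summing gives 10 + 1 + 6 + 1 + 6 + 10 + 10 + 21 + 1 = 66 transitive triples.
Total triples C(9,3) = 84, so cyclic triples = 84 − 66 = 18.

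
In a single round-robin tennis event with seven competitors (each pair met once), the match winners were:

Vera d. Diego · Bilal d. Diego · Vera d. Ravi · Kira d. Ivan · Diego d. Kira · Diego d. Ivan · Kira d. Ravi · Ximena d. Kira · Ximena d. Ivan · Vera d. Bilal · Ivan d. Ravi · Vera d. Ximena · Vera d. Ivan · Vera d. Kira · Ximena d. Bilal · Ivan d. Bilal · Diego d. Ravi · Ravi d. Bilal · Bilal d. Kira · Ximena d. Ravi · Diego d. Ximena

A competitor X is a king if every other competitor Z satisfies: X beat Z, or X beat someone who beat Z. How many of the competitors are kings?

Vera reaches everyone (king).
Ximena cannot reach Vera in two steps.
Ivan cannot reach Vera, Ximena in two steps.
Kira cannot reach Vera, Ximena, Diego in two steps.
Ravi cannot reach Vera, Ximena, Ivan in two steps.
Bilal cannot reach Vera in two steps.
Diego cannot reach Vera in two steps.
Kings: Vera — 1.

1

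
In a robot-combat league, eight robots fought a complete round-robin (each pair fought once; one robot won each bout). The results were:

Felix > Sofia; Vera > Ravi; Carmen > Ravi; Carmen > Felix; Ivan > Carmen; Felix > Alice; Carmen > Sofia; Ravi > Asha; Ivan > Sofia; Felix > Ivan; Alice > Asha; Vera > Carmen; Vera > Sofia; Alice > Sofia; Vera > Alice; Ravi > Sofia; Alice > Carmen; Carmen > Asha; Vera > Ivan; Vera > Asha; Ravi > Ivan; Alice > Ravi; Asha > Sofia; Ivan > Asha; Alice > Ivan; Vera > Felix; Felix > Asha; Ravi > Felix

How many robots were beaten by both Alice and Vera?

Alice beat: Carmen, Asha, Ravi, Ivan, Sofia.
Vera beat: Alice, Carmen, Asha, Felix, Ravi, Ivan, Sofia.
Both beat: Carmen, Asha, Ravi, Ivan, Sofia — 5.

5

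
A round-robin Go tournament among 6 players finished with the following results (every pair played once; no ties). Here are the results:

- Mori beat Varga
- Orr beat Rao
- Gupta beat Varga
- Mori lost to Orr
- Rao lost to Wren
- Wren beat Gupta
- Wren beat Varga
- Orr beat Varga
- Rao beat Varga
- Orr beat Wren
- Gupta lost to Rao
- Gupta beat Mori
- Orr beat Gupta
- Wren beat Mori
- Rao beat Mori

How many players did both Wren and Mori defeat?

Wren beat: Varga, Gupta, Mori, Rao.
Mori beat: Varga.
Both beat: Varga — 1.

1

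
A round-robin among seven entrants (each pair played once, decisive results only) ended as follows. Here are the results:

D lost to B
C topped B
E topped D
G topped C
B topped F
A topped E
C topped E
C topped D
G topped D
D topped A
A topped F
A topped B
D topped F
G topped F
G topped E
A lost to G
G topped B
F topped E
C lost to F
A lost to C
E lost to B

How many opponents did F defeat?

F's results: beat C, E; lost to A, B, D, G.
That is 2 wins.

2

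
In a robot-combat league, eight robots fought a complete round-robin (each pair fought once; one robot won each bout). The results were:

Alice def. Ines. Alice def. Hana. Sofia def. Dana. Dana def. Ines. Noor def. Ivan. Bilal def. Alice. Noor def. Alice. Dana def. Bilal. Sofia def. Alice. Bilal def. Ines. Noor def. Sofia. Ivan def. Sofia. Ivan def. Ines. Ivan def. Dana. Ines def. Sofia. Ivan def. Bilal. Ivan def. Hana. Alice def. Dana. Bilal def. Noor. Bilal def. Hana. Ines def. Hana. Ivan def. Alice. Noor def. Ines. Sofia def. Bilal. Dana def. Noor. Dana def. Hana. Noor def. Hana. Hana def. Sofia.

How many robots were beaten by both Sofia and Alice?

1

Sofia beat: Bilal, Alice, Dana.
Alice beat: Hana, Dana, Ines.
Both beat: Dana — 1.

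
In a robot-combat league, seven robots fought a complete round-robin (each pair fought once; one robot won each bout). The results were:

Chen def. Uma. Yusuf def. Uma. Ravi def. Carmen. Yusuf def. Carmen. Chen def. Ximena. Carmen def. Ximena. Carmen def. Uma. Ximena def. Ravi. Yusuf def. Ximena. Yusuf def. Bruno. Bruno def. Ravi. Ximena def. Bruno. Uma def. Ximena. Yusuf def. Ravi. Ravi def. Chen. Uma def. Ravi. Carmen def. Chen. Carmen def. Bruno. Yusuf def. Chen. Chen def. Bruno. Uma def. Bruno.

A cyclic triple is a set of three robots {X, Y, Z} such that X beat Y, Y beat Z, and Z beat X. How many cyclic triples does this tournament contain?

Win totals: Bruno 1, Yusuf 6, Carmen 4, Chen 3, Ravi 2, Uma 3, Ximena 2.
A robot with w wins dominates both others in C(w,2) triples; summing gives 0 + 15 + 6 + 3 + 1 + 3 + 1 = 29 transitive triples.
Total triples C(7,3) = 35, so cyclic triples = 35 − 29 = 6.

6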